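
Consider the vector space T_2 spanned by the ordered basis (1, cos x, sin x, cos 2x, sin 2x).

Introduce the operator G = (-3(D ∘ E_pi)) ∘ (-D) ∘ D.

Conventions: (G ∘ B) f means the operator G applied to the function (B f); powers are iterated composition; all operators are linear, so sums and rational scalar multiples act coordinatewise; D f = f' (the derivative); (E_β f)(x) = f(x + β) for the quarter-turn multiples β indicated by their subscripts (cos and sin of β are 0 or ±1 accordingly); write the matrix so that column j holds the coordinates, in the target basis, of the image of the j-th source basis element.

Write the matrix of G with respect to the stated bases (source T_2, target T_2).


image of 1: 0
image of cos x: -3sin x
image of sin x: 3cos x
image of cos 2x: 24sin 2x
image of sin 2x: -24cos 2x
each image's coordinates form column j of the matrix

the matrix is [[0, 0, 0, 0, 0]; [0, 0, 3, 0, 0]; [0, -3, 0, 0, 0]; [0, 0, 0, 0, -24]; [0, 0, 0, 24, 0]] (rows listed top to bottom)


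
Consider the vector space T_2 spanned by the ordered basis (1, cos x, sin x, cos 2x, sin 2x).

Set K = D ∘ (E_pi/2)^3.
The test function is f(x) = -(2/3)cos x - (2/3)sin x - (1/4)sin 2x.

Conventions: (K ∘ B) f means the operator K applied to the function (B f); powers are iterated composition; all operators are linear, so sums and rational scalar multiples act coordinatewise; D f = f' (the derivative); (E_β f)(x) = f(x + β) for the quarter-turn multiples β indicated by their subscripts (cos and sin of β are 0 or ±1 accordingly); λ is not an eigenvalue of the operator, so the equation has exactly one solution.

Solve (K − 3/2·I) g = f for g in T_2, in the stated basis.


write g with unknown coordinates in the stated basis and equate coefficients in (K − 3/2·I) g = f
solving from the highest basis element down gives g = (4/3)cos x + (4/3)sin x - (2/25)cos 2x + (3/50)sin 2x
check: K g = (4/3)cos x + (4/3)sin x - (3/25)cos 2x - (4/25)sin 2x
so K g − 3/2·g = -(2/3)cos x - (2/3)sin x - (1/4)sin 2x = f ✓

g(x) = (4/3)cos x + (4/3)sin x - (2/25)cos 2x + (3/50)sin 2x


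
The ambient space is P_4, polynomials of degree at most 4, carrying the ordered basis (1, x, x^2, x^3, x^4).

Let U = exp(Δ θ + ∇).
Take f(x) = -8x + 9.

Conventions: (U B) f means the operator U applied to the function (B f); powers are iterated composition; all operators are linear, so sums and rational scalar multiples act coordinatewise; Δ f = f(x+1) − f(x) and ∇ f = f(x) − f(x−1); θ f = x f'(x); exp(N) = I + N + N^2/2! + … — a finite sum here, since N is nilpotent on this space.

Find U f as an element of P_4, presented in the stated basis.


the result is g(x) = -8x - 7

order-1 term: -16
the series for exp(Δ θ + ∇) f terminates at order 1
exp(Δ θ + ∇) f = -8x - 7


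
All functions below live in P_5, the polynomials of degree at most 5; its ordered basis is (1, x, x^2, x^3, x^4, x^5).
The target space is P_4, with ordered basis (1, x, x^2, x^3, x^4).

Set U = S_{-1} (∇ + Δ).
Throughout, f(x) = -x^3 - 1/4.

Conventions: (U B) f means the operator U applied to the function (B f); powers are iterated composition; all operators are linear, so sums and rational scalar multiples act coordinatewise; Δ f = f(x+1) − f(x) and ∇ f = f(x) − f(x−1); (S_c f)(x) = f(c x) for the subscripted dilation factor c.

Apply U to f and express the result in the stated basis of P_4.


∇ f = -3x^2 + 3x - 1
Δ f = -3x^2 - 3x - 1
(∇ + Δ) f = -6x^2 - 2
S_{-1} (∇ + Δ) f = -6x^2 - 2

g(x) = -6x^2 - 2


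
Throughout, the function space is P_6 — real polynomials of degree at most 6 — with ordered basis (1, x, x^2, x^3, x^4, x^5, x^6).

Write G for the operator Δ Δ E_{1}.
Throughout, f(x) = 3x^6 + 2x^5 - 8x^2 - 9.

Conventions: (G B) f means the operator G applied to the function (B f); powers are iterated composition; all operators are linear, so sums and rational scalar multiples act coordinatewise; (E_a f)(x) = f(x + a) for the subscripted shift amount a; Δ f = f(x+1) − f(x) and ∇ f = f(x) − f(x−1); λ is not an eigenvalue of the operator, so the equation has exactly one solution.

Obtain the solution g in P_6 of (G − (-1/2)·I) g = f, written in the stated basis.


write g with unknown coordinates in the stated basis and equate coefficients in (G − (-1/2)·I) g = f
solving from the highest basis element down gives g = 6x^6 + 4x^5 - 360x^4 - 3040x^3 - 1336x^2 + 56080x + 105622
check: G g = 180x^4 + 1520x^3 + 660x^2 - 28040x - 52820
so G g − (-1/2)·g = 3x^6 + 2x^5 - 8x^2 - 9 = f ✓

the image equals g(x) = 6x^6 + 4x^5 - 360x^4 - 3040x^3 - 1336x^2 + 56080x + 105622


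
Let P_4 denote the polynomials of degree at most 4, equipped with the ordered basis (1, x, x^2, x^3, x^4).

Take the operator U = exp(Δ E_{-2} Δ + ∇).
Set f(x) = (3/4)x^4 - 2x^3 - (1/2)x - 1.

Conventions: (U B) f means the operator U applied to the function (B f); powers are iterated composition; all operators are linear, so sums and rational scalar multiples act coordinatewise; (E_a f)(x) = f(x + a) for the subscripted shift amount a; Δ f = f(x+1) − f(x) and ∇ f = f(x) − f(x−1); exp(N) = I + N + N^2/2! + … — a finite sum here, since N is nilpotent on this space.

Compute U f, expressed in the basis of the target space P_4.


the image equals g(x) = (3/4)x^4 + x^3 + 3x^2 - (31/2)x + 11/4

order-1 term: 3x^3 - (3/2)x^2 - 21x + 77/4
order-2 term: (9/2)x^2 + 3x - 75/4
order-3 term: 3x + 5/2
order-4 term: 3/4
the series for exp(Δ E_{-2} Δ + ∇) f terminates at order 4
exp(Δ E_{-2} Δ + ∇) f = (3/4)x^4 + x^3 + 3x^2 - (31/2)x + 11/4


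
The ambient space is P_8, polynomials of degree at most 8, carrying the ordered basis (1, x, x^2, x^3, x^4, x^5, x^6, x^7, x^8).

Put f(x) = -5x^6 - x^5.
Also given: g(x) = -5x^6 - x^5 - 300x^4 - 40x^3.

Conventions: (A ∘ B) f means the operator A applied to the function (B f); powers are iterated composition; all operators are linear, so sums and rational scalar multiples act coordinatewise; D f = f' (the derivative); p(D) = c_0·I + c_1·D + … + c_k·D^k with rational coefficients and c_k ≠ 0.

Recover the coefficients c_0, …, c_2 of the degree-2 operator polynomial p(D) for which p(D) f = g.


D^0 f = -5x^6 - x^5
D^1 f = -30x^5 - 5x^4
D^2 f = -150x^4 - 20x^3
matching coefficients of g against c_0 f + c_1 Df + … from the top degree down determines the c_i
solution: c_0 = 1, c_1 = 0, c_2 = 2

c_0 = 1, c_1 = 0, c_2 = 2


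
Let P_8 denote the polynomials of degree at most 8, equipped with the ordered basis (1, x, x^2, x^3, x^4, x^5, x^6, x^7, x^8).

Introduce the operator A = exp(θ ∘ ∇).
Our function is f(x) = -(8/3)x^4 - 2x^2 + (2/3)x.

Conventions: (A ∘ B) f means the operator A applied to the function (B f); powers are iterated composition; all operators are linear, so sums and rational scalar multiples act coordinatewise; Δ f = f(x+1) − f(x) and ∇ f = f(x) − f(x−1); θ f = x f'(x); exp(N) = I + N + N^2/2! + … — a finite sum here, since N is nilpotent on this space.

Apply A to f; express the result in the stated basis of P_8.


the image equals g(x) = -(8/3)x^4 - 32x^3 - 66x^2 + 2x

order-1 term: -32x^3 + 32x^2 - (44/3)x
order-2 term: -96x^2 + 80x
order-3 term: -64x
the series for exp(θ ∘ ∇) f terminates at order 3
exp(θ ∘ ∇) f = -(8/3)x^4 - 32x^3 - 66x^2 + 2x


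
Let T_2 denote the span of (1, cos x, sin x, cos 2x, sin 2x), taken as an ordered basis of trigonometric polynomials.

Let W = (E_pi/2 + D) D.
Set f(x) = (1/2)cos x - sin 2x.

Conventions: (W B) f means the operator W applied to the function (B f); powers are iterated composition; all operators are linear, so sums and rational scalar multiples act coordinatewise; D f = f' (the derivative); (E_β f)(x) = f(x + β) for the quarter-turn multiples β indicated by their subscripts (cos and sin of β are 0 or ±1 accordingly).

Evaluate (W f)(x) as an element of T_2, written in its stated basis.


the result is g(x) = -cos x + 2cos 2x + 4sin 2x

D f = -(1/2)sin x - 2cos 2x
E_pi/2 D f = -(1/2)cos x + 2cos 2x
D D f = -(1/2)cos x + 4sin 2x
(E_pi/2 + D) D f = -cos x + 2cos 2x + 4sin 2x


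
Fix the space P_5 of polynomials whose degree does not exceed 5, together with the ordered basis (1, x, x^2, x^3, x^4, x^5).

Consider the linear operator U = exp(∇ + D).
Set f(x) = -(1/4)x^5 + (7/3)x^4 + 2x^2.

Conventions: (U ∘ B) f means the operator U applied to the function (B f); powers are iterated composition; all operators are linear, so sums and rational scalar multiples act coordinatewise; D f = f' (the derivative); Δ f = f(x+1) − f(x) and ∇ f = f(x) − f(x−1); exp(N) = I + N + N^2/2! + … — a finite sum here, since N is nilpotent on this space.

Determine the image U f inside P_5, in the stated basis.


the image equals g(x) = -(1/4)x^5 - (1/6)x^4 + (67/6)x^3 + (73/2)x^2 + (67/2)x + 119/12

order-1 term: -(5/2)x^4 + (127/6)x^3 - (33/2)x^2 + (223/12)x - 55/12
order-2 term: -10x^3 + 71x^2 - (279/4)x + 116/3
order-3 term: -20x^2 + (314/3)x - 147/2
order-4 term: -20x + 172/3
order-5 term: -8
the series for exp(∇ + D) f terminates at order 5
exp(∇ + D) f = -(1/4)x^5 - (1/6)x^4 + (67/6)x^3 + (73/2)x^2 + (67/2)x + 119/12


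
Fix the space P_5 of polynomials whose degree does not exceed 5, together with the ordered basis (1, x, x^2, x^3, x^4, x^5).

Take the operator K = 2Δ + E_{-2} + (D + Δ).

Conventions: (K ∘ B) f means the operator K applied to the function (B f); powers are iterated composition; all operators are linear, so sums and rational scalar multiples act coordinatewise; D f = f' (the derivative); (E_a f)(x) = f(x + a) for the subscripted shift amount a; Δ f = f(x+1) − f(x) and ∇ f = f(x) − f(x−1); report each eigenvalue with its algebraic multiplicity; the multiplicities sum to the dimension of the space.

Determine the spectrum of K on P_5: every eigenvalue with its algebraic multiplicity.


image of 1: 1
image of x: x + 2
image of x^2: x^2 + 4x + 7
image of x^3: x^3 + 6x^2 + 21x - 5
image of x^4: x^4 + 8x^3 + 42x^2 - 20x + 19
image of x^5: x^5 + 10x^4 + 70x^3 - 50x^2 + 95x - 29
the matrix is upper triangular; its diagonal is (1, 1, 1, 1, 1, 1)
for a triangular matrix the eigenvalues are the diagonal entries, with algebraic multiplicity their repetition count

λ = 1 (multiplicity 6)


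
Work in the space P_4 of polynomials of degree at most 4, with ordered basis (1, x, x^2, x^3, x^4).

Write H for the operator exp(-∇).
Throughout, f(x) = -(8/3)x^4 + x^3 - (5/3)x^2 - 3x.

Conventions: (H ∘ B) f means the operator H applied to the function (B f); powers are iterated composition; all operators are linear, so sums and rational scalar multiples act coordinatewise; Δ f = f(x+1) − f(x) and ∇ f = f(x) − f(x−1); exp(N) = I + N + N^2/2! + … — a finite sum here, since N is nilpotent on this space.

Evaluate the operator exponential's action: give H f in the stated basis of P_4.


g(x) = -(8/3)x^4 + (35/3)x^3 - (110/3)x^2 + (179/3)x - 136/3

order-1 term: (32/3)x^3 - 19x^2 + 17x - 7/3
order-2 term: -16x^2 + 35x - 70/3
order-3 term: (32/3)x - 17
order-4 term: -8/3
the series for exp(-∇) f terminates at order 4
exp(-∇) f = -(8/3)x^4 + (35/3)x^3 - (110/3)x^2 + (179/3)x - 136/3


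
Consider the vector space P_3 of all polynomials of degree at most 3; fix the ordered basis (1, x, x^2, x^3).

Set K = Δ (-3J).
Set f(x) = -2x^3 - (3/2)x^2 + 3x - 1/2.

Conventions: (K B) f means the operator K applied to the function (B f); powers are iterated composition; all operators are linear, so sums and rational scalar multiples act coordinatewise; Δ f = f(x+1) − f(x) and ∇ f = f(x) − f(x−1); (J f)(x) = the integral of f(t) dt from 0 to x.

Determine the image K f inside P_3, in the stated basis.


the result is g(x) = 6x^3 + (27/2)x^2 + (3/2)x

J f = -(1/2)x^4 - (1/2)x^3 + (3/2)x^2 - (1/2)x
(-3J) f = (3/2)x^4 + (3/2)x^3 - (9/2)x^2 + (3/2)x
Δ (-3J) f = 6x^3 + (27/2)x^2 + (3/2)x


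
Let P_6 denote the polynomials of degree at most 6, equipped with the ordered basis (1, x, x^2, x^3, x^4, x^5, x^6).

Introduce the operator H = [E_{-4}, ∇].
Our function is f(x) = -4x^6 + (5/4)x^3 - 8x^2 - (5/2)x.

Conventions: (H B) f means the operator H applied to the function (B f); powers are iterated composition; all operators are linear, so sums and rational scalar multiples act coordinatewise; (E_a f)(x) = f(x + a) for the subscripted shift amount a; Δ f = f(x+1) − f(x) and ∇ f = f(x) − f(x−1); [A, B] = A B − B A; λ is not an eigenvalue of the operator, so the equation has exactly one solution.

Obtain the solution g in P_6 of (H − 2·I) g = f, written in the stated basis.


g(x) = 2x^6 - (5/8)x^3 + 4x^2 + (5/4)x

write g with unknown coordinates in the stated basis and equate coefficients in (H − 2·I) g = f
solving from the highest basis element down gives g = 2x^6 - (5/8)x^3 + 4x^2 + (5/4)x
check: H g = 0
so H g − 2·g = -4x^6 + (5/4)x^3 - 8x^2 - (5/2)x = f ✓


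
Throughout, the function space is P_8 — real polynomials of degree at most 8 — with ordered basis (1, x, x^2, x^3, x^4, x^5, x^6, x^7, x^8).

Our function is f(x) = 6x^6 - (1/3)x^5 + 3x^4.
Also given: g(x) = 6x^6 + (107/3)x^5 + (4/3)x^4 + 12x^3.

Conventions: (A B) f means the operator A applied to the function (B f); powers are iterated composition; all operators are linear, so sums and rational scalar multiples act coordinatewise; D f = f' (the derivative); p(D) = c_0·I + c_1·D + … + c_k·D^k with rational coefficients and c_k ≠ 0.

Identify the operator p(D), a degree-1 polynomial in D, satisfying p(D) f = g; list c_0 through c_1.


D^0 f = 6x^6 - (1/3)x^5 + 3x^4
D^1 f = 36x^5 - (5/3)x^4 + 12x^3
matching coefficients of g against c_0 f + c_1 Df + … from the top degree down determines the c_i
solution: c_0 = 1, c_1 = 1

p(D) = I + D, i.e. c_0 = 1, c_1 = 1


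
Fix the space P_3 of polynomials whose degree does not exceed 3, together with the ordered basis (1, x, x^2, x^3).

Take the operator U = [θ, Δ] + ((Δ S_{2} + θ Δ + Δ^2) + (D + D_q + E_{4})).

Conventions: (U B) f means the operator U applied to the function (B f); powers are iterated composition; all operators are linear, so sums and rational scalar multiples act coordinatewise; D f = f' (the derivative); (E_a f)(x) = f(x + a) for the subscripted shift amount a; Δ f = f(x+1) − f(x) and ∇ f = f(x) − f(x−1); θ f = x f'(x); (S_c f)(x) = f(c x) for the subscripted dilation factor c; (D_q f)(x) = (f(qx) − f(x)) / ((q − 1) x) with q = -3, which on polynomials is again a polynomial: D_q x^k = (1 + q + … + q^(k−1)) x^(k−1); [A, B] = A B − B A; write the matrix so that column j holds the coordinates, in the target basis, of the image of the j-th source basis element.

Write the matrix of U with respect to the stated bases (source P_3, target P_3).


the matrix is [[1, 7, 20, 75]; [0, 1, 16, 75]; [0, 0, 1, 49]; [0, 0, 0, 1]] (rows listed top to bottom)

image of 1: 1
image of x: x + 7
image of x^2: x^2 + 16x + 20
image of x^3: x^3 + 49x^2 + 75x + 75
each image's coordinates form column j of the matrix


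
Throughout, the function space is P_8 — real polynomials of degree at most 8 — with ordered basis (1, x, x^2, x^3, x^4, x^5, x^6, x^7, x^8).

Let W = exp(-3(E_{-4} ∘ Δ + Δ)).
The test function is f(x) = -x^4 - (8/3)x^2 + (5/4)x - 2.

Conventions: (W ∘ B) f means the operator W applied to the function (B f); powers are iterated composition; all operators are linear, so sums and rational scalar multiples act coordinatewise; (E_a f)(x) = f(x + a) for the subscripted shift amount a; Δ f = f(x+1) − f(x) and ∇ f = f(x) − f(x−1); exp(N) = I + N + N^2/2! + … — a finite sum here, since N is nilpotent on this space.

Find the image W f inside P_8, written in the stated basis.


order-1 term: 24x^3 - 108x^2 + 488x - 1155/2
order-2 term: -216x^2 + 1296x - 3804
order-3 term: 864x - 3888
order-4 term: -1296
the series for exp(-3(E_{-4} ∘ Δ + Δ)) f terminates at order 4
exp(-3(E_{-4} ∘ Δ + Δ)) f = -x^4 + 24x^3 - (980/3)x^2 + (10597/4)x - 19135/2

g(x) = -x^4 + 24x^3 - (980/3)x^2 + (10597/4)x - 19135/2


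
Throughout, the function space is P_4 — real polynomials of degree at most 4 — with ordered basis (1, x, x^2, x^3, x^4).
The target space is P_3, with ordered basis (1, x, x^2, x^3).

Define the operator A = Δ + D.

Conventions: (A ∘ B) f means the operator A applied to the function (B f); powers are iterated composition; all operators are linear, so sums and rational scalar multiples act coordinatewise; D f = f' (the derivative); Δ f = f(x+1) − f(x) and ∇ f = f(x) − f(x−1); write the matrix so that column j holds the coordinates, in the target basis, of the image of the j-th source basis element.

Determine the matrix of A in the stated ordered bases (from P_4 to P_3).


the matrix is [[0, 2, 1, 1, 1]; [0, 0, 4, 3, 4]; [0, 0, 0, 6, 6]; [0, 0, 0, 0, 8]] (rows listed top to bottom)

image of 1: 0
image of x: 2
image of x^2: 4x + 1
image of x^3: 6x^2 + 3x + 1
image of x^4: 8x^3 + 6x^2 + 4x + 1
each image's coordinates form column j of the matrix


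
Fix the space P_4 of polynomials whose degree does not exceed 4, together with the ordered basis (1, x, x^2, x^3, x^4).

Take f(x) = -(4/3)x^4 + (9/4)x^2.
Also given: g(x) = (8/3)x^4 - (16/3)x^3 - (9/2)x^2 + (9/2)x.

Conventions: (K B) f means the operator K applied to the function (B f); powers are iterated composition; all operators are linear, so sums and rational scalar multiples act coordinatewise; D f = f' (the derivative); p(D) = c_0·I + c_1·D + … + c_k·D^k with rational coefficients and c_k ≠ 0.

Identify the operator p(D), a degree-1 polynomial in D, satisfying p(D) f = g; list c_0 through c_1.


p(D) = -2·I + D, i.e. c_0 = -2, c_1 = 1

D^0 f = -(4/3)x^4 + (9/4)x^2
D^1 f = -(16/3)x^3 + (9/2)x
matching coefficients of g against c_0 f + c_1 Df + … from the top degree down determines the c_i
solution: c_0 = -2, c_1 = 1


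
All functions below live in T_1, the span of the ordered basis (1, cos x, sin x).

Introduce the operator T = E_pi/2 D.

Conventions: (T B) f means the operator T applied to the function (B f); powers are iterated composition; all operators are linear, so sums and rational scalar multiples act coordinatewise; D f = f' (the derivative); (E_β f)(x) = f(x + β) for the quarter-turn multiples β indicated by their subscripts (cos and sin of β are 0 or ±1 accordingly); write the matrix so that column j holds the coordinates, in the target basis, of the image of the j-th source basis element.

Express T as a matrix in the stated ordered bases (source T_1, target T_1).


image of 1: 0
image of cos x: -cos x
image of sin x: -sin x
each image's coordinates form column j of the matrix

the matrix is [[0, 0, 0]; [0, -1, 0]; [0, 0, -1]] (rows listed top to bottom)


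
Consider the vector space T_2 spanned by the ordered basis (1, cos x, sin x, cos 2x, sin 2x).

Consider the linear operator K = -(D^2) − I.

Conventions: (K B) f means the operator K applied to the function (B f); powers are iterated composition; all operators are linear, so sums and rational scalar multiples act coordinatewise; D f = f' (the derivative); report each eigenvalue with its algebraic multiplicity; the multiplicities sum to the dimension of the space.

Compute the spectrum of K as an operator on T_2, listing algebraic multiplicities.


image of 1: -1
image of cos x: 0
image of sin x: 0
image of cos 2x: 3cos 2x
image of sin 2x: 3sin 2x
the matrix is diagonal; its diagonal is (-1, 0, 0, 3, 3)
for a triangular matrix the eigenvalues are the diagonal entries, with algebraic multiplicity their repetition count

λ = -1 (multiplicity 1), λ = 0 (multiplicity 2), λ = 3 (multiplicity 2)


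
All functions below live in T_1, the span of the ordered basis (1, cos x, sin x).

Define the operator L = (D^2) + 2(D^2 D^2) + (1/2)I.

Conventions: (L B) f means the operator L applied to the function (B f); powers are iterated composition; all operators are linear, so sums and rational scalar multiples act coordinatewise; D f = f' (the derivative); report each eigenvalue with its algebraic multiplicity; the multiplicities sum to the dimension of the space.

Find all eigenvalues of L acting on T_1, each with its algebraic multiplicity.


image of 1: 1/2
image of cos x: (3/2)cos x
image of sin x: (3/2)sin x
the matrix is diagonal; its diagonal is (1/2, 3/2, 3/2)
for a triangular matrix the eigenvalues are the diagonal entries, with algebraic multiplicity their repetition count

λ = 1/2 (multiplicity 1), λ = 3/2 (multiplicity 2)


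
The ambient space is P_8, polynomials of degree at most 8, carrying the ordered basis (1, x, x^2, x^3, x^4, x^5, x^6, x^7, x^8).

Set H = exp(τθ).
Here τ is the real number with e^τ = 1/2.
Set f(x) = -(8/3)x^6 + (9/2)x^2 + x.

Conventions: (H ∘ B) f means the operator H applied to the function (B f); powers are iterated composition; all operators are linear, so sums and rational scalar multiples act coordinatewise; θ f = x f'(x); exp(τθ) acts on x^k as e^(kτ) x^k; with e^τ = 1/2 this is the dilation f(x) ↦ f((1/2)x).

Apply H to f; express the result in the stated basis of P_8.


exp(τθ) x^k = e^(kτ) x^k; with e^τ = 1/2 this sends x^k to (1/2)^k x^k
x ↦ 1/2 x
x^2 ↦ 1/4 x^2
x^6 ↦ 1/64 x^6
applying this coordinatewise to f: exp(τθ) f = -(1/24)x^6 + (9/8)x^2 + (1/2)x

the image equals g(x) = -(1/24)x^6 + (9/8)x^2 + (1/2)x


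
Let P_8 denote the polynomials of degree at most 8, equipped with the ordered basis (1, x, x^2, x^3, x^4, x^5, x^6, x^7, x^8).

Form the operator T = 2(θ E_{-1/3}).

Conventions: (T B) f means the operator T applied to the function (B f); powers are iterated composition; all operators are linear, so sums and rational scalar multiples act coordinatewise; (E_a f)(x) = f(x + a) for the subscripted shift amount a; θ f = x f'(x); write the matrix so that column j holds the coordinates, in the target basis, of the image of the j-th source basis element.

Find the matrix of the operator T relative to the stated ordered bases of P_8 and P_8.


the matrix is [[0, 0, 0, 0, 0, 0, 0, 0, 0]; [0, 2, -4/3, 2/3, -8/27, 10/81, -4/81, 14/729, -16/2187]; [0, 0, 4, -4, 8/3, -40/27, 20/27, -28/81, 112/729]; [0, 0, 0, 6, -8, 20/3, -40/9, 70/27, -112/81]; [0, 0, 0, 0, 8, -40/3, 40/3, -280/27, 560/81]; [0, 0, 0, 0, 0, 10, -20, 70/3, -560/27]; [0, 0, 0, 0, 0, 0, 12, -28, 112/3]; [0, 0, 0, 0, 0, 0, 0, 14, -112/3]; [0, 0, 0, 0, 0, 0, 0, 0, 16]] (rows listed top to bottom)

image of 1: 0
image of x: 2x
image of x^2: 4x^2 - (4/3)x
image of x^3: 6x^3 - 4x^2 + (2/3)x
image of x^4: 8x^4 - 8x^3 + (8/3)x^2 - (8/27)x
image of x^5: 10x^5 - (40/3)x^4 + (20/3)x^3 - (40/27)x^2 + (10/81)x
image of x^6: 12x^6 - 20x^5 + (40/3)x^4 - (40/9)x^3 + (20/27)x^2 - (4/81)x
image of x^7: 14x^7 - 28x^6 + (70/3)x^5 - (280/27)x^4 + (70/27)x^3 - (28/81)x^2 + (14/729)x
image of x^8: 16x^8 - (112/3)x^7 + (112/3)x^6 - (560/27)x^5 + (560/81)x^4 - (112/81)x^3 + (112/729)x^2 - (16/2187)x
each image's coordinates form column j of the matrix


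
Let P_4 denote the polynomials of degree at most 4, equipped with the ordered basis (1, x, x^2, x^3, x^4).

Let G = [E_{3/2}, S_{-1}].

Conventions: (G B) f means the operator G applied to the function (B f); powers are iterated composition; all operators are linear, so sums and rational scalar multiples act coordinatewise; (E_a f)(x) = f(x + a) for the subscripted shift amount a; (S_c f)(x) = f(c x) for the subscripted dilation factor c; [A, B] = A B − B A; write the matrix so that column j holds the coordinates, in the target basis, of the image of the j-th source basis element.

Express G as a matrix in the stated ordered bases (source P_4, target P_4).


image of 1: 0
image of x: -3
image of x^2: 6x
image of x^3: -9x^2 - 27/4
image of x^4: 12x^3 + 27x
each image's coordinates form column j of the matrix

the matrix is [[0, -3, 0, -27/4, 0]; [0, 0, 6, 0, 27]; [0, 0, 0, -9, 0]; [0, 0, 0, 0, 12]; [0, 0, 0, 0, 0]] (rows listed top to bottom)


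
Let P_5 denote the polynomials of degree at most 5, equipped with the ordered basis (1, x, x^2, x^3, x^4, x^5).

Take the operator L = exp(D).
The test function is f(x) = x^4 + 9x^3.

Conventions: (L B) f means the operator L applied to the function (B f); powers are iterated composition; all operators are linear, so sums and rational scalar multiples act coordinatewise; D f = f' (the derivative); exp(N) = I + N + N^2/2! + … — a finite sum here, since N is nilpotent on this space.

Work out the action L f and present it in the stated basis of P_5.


order-1 term: 4x^3 + 27x^2
order-2 term: 6x^2 + 27x
order-3 term: 4x + 9
order-4 term: 1
the series for exp(D) f terminates at order 4
exp(D) f = x^4 + 13x^3 + 33x^2 + 31x + 10

the result is g(x) = x^4 + 13x^3 + 33x^2 + 31x + 10


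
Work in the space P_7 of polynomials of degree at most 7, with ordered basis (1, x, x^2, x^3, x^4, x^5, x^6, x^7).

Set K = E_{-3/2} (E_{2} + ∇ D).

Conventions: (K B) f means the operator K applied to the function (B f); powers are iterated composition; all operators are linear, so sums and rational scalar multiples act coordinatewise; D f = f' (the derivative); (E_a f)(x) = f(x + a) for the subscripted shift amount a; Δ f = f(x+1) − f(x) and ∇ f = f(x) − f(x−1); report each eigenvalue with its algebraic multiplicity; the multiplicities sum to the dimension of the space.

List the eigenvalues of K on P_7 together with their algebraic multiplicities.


image of 1: 1
image of x: x + 1/2
image of x^2: x^2 + x + 9/4
image of x^3: x^3 + (3/2)x^2 + (27/4)x - 95/8
image of x^4: x^4 + 2x^3 + (27/2)x^2 - (95/2)x + 785/16
image of x^5: x^5 + (5/2)x^4 + (45/2)x^3 - (475/4)x^2 + (3925/16)x - 5439/32
image of x^6: x^6 + 3x^5 + (135/4)x^4 - (475/2)x^3 + (11775/16)x^2 - (16317/16)x + 34585/64
image of x^7: x^7 + (7/2)x^6 + (189/4)x^5 - (3325/8)x^4 + (27475/16)x^3 - (114219/32)x^2 + (242095/64)x - 208543/128
the matrix is upper triangular; its diagonal is (1, 1, 1, 1, 1, 1, 1, 1)
for a triangular matrix the eigenvalues are the diagonal entries, with algebraic multiplicity their repetition count

λ = 1 (multiplicity 8)


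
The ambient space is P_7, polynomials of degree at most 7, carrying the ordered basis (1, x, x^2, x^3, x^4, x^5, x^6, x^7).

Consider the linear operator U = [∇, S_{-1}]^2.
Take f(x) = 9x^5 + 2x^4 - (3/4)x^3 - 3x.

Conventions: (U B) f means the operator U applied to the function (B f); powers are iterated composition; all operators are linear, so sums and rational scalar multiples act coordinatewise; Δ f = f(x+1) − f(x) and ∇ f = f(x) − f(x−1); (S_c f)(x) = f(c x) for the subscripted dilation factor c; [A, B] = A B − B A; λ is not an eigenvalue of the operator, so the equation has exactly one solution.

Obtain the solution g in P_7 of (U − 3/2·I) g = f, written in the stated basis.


write g with unknown coordinates in the stated basis and equate coefficients in (U − 3/2·I) g = f
solving from the highest basis element down gives g = -6x^5 - (4/3)x^4 + (641/2)x^3 + (128/3)x^2 - 4486x - 1792/9
check: U g = 480x^3 + 64x^2 - 6732x - 896/3
so U g − 3/2·g = 9x^5 + 2x^4 - (3/4)x^3 - 3x = f ✓

g(x) = -6x^5 - (4/3)x^4 + (641/2)x^3 + (128/3)x^2 - 4486x - 1792/9


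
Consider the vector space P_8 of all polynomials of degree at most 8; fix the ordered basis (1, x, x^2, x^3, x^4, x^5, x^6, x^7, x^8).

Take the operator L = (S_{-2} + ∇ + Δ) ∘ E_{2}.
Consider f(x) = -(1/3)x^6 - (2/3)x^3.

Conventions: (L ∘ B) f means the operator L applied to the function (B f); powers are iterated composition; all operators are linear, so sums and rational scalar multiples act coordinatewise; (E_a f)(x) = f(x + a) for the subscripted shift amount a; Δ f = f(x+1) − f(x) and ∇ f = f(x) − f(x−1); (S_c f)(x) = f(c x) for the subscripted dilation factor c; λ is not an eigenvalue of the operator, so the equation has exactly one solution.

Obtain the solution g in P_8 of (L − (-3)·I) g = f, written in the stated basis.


write g with unknown coordinates in the stated basis and equate coefficients in (L − (-3)·I) g = f
solving from the highest basis element down gives g = -(1/201)x^6 + (124/1943)x^5 - (560/1943)x^4 + (10242/9715)x^3 - (31852/13601)x^2 - (106660/13601)x + 91683/9715
check: L g = -(64/201)x^6 - (372/1943)x^5 + (1680/1943)x^4 - (111608/29145)x^3 + (95556/13601)x^2 + (319980/13601)x - 275049/9715
so L g − (-3)·g = -(1/3)x^6 - (2/3)x^3 = f ✓

the image equals g(x) = -(1/201)x^6 + (124/1943)x^5 - (560/1943)x^4 + (10242/9715)x^3 - (31852/13601)x^2 - (106660/13601)x + 91683/9715


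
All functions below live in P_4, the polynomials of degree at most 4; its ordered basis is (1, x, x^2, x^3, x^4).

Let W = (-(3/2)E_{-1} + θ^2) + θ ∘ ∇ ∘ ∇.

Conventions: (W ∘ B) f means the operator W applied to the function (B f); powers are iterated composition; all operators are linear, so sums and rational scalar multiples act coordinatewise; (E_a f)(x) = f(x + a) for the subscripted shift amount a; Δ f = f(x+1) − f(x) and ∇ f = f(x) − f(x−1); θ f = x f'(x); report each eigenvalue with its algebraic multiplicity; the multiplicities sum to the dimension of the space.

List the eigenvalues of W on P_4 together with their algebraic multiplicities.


λ = -3/2 (multiplicity 1), λ = -1/2 (multiplicity 1), λ = 5/2 (multiplicity 1), λ = 15/2 (multiplicity 1), λ = 29/2 (multiplicity 1)

image of 1: -3/2
image of x: -(1/2)x + 3/2
image of x^2: (5/2)x^2 + 3x - 3/2
image of x^3: (15/2)x^3 + (9/2)x^2 + (3/2)x + 3/2
image of x^4: (29/2)x^4 + 6x^3 + 15x^2 - 18x - 3/2
the matrix is upper triangular; its diagonal is (-3/2, -1/2, 5/2, 15/2, 29/2)
for a triangular matrix the eigenvalues are the diagonal entries, with algebraic multiplicity their repetition count


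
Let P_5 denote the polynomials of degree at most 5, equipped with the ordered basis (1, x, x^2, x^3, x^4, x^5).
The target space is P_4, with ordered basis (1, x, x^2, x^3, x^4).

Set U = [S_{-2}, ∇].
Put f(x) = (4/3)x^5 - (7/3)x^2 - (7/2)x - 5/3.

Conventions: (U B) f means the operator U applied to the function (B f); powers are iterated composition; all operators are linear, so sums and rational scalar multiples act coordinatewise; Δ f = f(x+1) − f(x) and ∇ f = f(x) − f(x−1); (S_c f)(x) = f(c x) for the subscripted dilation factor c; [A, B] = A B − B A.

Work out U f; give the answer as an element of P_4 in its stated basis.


∇ f = (20/3)x^4 - (40/3)x^3 + (40/3)x^2 - (34/3)x + 1/6
S_{-2} ∇ f = (320/3)x^4 + (320/3)x^3 + (160/3)x^2 + (68/3)x + 1/6
S_{-2} f = -(128/3)x^5 - (28/3)x^2 + 7x - 5/3
∇ S_{-2} f = -(640/3)x^4 + (1280/3)x^3 - (1280/3)x^2 + (584/3)x - 79/3
[S_{-2}, ∇] f = 320x^4 - 320x^3 + 480x^2 - 172x + 53/2

the image equals g(x) = 320x^4 - 320x^3 + 480x^2 - 172x + 53/2


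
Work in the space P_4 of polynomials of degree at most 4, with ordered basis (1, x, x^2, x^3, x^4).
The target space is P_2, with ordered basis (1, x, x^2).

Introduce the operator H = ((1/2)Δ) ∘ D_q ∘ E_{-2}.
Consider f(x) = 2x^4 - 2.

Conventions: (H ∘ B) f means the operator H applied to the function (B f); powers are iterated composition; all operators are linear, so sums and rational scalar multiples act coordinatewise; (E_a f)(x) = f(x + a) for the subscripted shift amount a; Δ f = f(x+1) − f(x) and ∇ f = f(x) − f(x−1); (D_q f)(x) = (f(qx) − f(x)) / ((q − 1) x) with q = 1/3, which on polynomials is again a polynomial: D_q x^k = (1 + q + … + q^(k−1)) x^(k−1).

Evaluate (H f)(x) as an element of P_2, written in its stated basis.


E_{-2} f = 2x^4 - 16x^3 + 48x^2 - 64x + 30
D_q E_{-2} f = (80/27)x^3 - (208/9)x^2 + 64x - 64
Δ D_q E_{-2} f = (80/9)x^2 - (112/3)x + 1184/27
((1/2)Δ) D_q E_{-2} f = (40/9)x^2 - (56/3)x + 592/27

the image equals g(x) = (40/9)x^2 - (56/3)x + 592/27


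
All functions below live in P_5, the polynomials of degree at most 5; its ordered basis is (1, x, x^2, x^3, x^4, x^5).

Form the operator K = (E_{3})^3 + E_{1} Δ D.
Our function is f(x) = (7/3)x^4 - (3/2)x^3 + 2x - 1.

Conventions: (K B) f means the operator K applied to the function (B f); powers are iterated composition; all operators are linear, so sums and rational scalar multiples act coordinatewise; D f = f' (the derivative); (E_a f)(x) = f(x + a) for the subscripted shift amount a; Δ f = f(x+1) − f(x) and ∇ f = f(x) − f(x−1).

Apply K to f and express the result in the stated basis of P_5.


E_{3} f = (7/3)x^4 + (53/2)x^3 + (225/2)x^2 + (427/2)x + 307/2
E_{3} E_{3} f = (7/3)x^4 + (109/2)x^3 + 477x^2 + 1856x + 2711
E_{3} E_{3} E_{3} f = (7/3)x^4 + (165/2)x^3 + (2187/2)x^2 + (12883/2)x + 28465/2
D f = (28/3)x^3 - (9/2)x^2 + 2
Δ D f = 28x^2 + 19x + 29/6
E_{1} Δ D f = 28x^2 + 75x + 311/6
((E_{3})^3 + E_{1} Δ D) f = (7/3)x^4 + (165/2)x^3 + (2243/2)x^2 + (13033/2)x + 42853/3

g(x) = (7/3)x^4 + (165/2)x^3 + (2243/2)x^2 + (13033/2)x + 42853/3


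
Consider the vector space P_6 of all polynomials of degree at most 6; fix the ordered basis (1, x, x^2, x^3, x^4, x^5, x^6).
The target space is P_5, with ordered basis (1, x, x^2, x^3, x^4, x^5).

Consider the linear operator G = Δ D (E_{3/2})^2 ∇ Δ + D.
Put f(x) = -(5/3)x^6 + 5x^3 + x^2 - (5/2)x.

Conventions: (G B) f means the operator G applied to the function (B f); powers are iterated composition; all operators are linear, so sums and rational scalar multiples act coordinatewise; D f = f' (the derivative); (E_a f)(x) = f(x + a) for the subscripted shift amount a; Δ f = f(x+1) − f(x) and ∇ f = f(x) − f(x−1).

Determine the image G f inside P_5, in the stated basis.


the result is g(x) = -10x^5 - 585x^2 - 4198x - 15005/2

Δ f = -10x^5 - 25x^4 - (100/3)x^3 - 10x^2 + 7x + 11/6
∇ Δ f = -50x^4 - 50x^2 + 30x - 4/3
E_{3/2} (∇ Δ) f = -50x^4 - 300x^3 - 725x^2 - 795x - 7727/24
E_{3/2} E_{3/2} (∇ Δ) f = -50x^4 - 600x^3 - 2750x^2 - 5670x - 13234/3
D (E_{3/2})^2 (∇ Δ) f = -200x^3 - 1800x^2 - 5500x - 5670
Δ D (E_{3/2})^2 (∇ Δ) f = -600x^2 - 4200x - 7500
D f = -10x^5 + 15x^2 + 2x - 5/2
(Δ D (E_{3/2})^2 ∇ Δ + D) f = -10x^5 - 585x^2 - 4198x - 15005/2


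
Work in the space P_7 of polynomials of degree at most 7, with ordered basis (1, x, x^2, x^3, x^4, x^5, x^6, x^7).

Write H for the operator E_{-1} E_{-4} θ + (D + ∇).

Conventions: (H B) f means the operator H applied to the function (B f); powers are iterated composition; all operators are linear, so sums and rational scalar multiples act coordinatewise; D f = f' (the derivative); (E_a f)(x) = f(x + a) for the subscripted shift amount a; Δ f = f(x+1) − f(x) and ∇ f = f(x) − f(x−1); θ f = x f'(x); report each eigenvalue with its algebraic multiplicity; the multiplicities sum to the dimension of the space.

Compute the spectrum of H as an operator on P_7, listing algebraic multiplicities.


image of 1: 0
image of x: x - 3
image of x^2: 2x^2 - 16x + 49
image of x^3: 3x^3 - 39x^2 + 222x - 374
image of x^4: 4x^4 - 72x^3 + 594x^2 - 1996x + 2499
image of x^5: 5x^5 - 115x^4 + 1240x^3 - 6240x^2 + 15620x - 15624
image of x^6: 6x^6 - 168x^5 + 2235x^4 - 14980x^3 + 56235x^2 - 112494x + 93749
image of x^7: 7x^7 - 231x^6 + 3654x^5 - 30590x^4 + 153090x^3 - 459354x^2 + 765618x - 546874
the matrix is upper triangular; its diagonal is (0, 1, 2, 3, 4, 5, 6, 7)
for a triangular matrix the eigenvalues are the diagonal entries, with algebraic multiplicity their repetition count

λ = 0 (multiplicity 1), λ = 1 (multiplicity 1), λ = 2 (multiplicity 1), λ = 3 (multiplicity 1), λ = 4 (multiplicity 1), λ = 5 (multiplicity 1), λ = 6 (multiplicity 1), λ = 7 (multiplicity 1)


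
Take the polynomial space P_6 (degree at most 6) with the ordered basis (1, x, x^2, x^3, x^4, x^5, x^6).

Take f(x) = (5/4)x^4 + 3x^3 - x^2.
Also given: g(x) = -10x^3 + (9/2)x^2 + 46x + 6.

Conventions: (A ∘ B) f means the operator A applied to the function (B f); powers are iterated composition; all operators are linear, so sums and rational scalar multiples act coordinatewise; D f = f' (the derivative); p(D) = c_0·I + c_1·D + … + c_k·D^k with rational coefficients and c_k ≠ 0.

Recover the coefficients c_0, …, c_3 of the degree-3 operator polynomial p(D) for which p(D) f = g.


p(D) = -2·D + (3/2)·D^2 + (1/2)·D^3, i.e. c_0 = 0, c_1 = -2, c_2 = 3/2, c_3 = 1/2

D^0 f = (5/4)x^4 + 3x^3 - x^2
D^1 f = 5x^3 + 9x^2 - 2x
D^2 f = 15x^2 + 18x - 2
D^3 f = 30x + 18
matching coefficients of g against c_0 f + c_1 Df + … from the top degree down determines the c_i
solution: c_0 = 0, c_1 = -2, c_2 = 3/2, c_3 = 1/2


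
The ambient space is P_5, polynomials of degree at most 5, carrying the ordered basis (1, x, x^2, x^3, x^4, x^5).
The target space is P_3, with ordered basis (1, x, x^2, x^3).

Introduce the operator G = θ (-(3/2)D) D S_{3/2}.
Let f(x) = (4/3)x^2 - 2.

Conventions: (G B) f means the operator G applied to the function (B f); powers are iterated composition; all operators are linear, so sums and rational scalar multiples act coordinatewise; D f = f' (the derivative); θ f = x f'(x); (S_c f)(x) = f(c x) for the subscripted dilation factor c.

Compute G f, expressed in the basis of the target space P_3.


S_{3/2} f = 3x^2 - 2
D S_{3/2} f = 6x
D D S_{3/2} f = 6
(-(3/2)D) D S_{3/2} f = -9
θ ((-(3/2)D) D S_{3/2}) f = 0

the result is g(x) = 0


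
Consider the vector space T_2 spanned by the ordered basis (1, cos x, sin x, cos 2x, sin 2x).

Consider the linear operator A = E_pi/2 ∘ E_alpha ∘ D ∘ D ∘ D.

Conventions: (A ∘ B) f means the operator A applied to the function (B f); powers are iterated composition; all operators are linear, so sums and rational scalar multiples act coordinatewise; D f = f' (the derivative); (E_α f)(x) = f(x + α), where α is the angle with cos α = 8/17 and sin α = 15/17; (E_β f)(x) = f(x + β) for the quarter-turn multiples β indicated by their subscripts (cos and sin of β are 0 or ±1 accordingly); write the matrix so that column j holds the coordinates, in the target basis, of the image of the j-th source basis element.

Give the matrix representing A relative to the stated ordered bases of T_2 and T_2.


the matrix is [[0, 0, 0, 0, 0]; [0, 8/17, 15/17, 0, 0]; [0, -15/17, 8/17, 0, 0]; [0, 0, 0, -1920/289, -1288/289]; [0, 0, 0, 1288/289, -1920/289]] (rows listed top to bottom)

image of 1: 0
image of cos x: (8/17)cos x - (15/17)sin x
image of sin x: (15/17)cos x + (8/17)sin x
image of cos 2x: -(1920/289)cos 2x + (1288/289)sin 2x
image of sin 2x: -(1288/289)cos 2x - (1920/289)sin 2x
each image's coordinates form column j of the matrix


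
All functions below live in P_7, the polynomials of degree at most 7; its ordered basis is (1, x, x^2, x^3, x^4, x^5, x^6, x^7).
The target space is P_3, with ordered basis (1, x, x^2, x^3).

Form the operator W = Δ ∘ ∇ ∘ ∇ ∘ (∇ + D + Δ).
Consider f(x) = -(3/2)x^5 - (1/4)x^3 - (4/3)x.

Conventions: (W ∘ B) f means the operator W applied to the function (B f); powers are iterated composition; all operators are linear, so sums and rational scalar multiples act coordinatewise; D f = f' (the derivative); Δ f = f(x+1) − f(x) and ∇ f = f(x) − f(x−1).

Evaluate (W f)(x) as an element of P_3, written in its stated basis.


∇ f = -(15/2)x^4 + 15x^3 - (63/4)x^2 + (33/4)x - 37/12
D f = -(15/2)x^4 - (3/4)x^2 - 4/3
Δ f = -(15/2)x^4 - 15x^3 - (63/4)x^2 - (33/4)x - 37/12
(∇ + D + Δ) f = -(45/2)x^4 - (129/4)x^2 - 15/2
∇ (∇ + D + Δ) f = -90x^3 + 135x^2 - (309/2)x + 219/4
∇ ∇ (∇ + D + Δ) f = -270x^2 + 540x - 759/2
Δ ∇ ∇ (∇ + D + Δ) f = -540x + 270

g(x) = -540x + 270


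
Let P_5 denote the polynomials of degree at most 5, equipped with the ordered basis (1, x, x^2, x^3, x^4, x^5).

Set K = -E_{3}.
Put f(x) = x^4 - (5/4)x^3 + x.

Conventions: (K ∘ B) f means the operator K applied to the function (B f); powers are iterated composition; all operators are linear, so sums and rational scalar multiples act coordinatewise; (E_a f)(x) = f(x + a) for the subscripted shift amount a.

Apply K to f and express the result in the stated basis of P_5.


the image equals g(x) = -x^4 - (43/4)x^3 - (171/4)x^2 - (301/4)x - 201/4

E_{3} f = x^4 + (43/4)x^3 + (171/4)x^2 + (301/4)x + 201/4
(-E_{3}) f = -x^4 - (43/4)x^3 - (171/4)x^2 - (301/4)x - 201/4


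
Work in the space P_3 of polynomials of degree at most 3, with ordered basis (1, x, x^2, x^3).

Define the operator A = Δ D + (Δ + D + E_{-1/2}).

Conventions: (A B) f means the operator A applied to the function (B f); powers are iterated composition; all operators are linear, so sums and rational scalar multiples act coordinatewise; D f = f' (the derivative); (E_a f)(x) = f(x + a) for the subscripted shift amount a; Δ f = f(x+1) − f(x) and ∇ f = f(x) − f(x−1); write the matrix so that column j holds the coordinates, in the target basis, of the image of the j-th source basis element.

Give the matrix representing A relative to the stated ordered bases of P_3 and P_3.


image of 1: 1
image of x: x + 3/2
image of x^2: x^2 + 3x + 13/4
image of x^3: x^3 + (9/2)x^2 + (39/4)x + 31/8
each image's coordinates form column j of the matrix

the matrix is [[1, 3/2, 13/4, 31/8]; [0, 1, 3, 39/4]; [0, 0, 1, 9/2]; [0, 0, 0, 1]] (rows listed top to bottom)
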